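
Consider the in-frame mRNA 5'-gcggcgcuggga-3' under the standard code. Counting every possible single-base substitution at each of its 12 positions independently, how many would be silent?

Codon 1 (GCG, Ala): 3 synonymous substitutions.
Codon 2 (GCG, Ala): 3 synonymous substitutions.
Codon 3 (CUG, Leu): 4 synonymous substitutions.
Codon 4 (GGA, Gly): 3 synonymous substitutions.
Total: 3 + 3 + 4 + 3 = 13.

13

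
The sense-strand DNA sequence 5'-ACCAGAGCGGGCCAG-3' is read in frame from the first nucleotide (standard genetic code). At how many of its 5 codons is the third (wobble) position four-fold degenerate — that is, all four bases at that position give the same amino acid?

Codon 1 ACC (Thr): third position 4-fold.
Codon 2 AGA (Arg): third position 2-fold.
Codon 3 GCG (Ala): third position 4-fold.
Codon 4 GGC (Gly): third position 4-fold.
Codon 5 CAG (Gln): third position 2-fold.
Four-fold degenerate third positions: 3.

3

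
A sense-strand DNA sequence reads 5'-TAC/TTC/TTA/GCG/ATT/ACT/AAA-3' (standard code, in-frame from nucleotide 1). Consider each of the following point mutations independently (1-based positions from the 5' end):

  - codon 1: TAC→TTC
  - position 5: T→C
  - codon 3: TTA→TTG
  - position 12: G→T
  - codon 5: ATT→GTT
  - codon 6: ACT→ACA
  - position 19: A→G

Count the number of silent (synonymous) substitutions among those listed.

3

Codon 1: TAC (Tyr) → TTC (Phe) — missense.
Codon 2: TTC (Phe) → TCC (Ser) — missense.
Codon 3: TTA (Leu) → TTG (Leu) — synonymous.
Codon 4: GCG (Ala) → GCT (Ala) — synonymous.
Codon 5: ATT (Ile) → GTT (Val) — missense.
Codon 6: ACT (Thr) → ACA (Thr) — synonymous.
Codon 7: AAA (Lys) → GAA (Glu) — missense.
Synonymous: 3 of 7.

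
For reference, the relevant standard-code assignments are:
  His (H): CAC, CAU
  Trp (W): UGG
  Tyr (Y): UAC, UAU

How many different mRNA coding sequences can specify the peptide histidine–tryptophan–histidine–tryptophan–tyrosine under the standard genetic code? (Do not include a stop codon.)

His: 2 codons.
Trp: 1 codon.
His: 2 codons.
Trp: 1 codon.
Tyr: 2 codons.
2 × 1 × 2 × 1 × 2 = 8.

8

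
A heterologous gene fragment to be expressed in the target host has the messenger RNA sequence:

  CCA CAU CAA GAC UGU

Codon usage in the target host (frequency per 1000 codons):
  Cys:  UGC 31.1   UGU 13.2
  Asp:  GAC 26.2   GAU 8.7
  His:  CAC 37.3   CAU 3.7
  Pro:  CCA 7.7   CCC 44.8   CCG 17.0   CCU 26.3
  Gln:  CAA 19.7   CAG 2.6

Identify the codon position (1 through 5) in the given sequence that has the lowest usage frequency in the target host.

2

Codon 1 CCA (Pro): 7.7 per 1000.
Codon 2 CAU (His): 3.7 per 1000.
Codon 3 CAA (Gln): 19.7 per 1000.
Codon 4 GAC (Asp): 26.2 per 1000.
Codon 5 UGU (Cys): 13.2 per 1000.
Lowest frequency is 3.7 at codon 2.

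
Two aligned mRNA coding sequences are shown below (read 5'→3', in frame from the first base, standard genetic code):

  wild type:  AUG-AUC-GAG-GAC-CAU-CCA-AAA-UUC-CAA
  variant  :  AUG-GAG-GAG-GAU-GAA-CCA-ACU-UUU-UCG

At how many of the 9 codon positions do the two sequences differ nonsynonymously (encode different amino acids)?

4

Codon 1: AUG Met / AUG Met — identical.
Codon 2: AUC Ile / GAG Glu — nonsynonymous.
Codon 3: GAG Glu / GAG Glu — identical.
Codon 4: GAC Asp / GAU Asp — synonymous.
Codon 5: CAU His / GAA Glu — nonsynonymous.
Codon 6: CCA Pro / CCA Pro — identical.
Codon 7: AAA Lys / ACU Thr — nonsynonymous.
Codon 8: UUC Phe / UUU Phe — synonymous.
Codon 9: CAA Gln / UCG Ser — nonsynonymous.
Nonsynonymous differences: 4.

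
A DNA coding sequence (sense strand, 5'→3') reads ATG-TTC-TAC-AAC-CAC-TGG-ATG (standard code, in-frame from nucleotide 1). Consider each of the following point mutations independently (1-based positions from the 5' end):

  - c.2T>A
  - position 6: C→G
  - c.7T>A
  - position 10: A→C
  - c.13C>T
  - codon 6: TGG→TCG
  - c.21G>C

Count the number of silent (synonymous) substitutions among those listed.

0

Codon 1: ATG (Met) → AAG (Lys) — missense.
Codon 2: TTC (Phe) → TTG (Leu) — missense.
Codon 3: TAC (Tyr) → AAC (Asn) — missense.
Codon 4: AAC (Asn) → CAC (His) — missense.
Codon 5: CAC (His) → TAC (Tyr) — missense.
Codon 6: TGG (Trp) → TCG (Ser) — missense.
Codon 7: ATG (Met) → ATC (Ile) — missense.
Synonymous: 0 of 7.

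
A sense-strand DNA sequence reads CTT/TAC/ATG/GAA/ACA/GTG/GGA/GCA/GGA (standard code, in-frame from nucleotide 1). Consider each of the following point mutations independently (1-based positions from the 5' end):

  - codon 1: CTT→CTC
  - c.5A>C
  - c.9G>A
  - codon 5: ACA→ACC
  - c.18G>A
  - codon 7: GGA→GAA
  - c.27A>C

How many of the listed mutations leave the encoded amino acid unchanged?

4

Codon 1: CTT (Leu) → CTC (Leu) — synonymous.
Codon 2: TAC (Tyr) → TCC (Ser) — missense.
Codon 3: ATG (Met) → ATA (Ile) — missense.
Codon 5: ACA (Thr) → ACC (Thr) — synonymous.
Codon 6: GTG (Val) → GTA (Val) — synonymous.
Codon 7: GGA (Gly) → GAA (Glu) — missense.
Codon 9: GGA (Gly) → GGC (Gly) — synonymous.
Synonymous: 4 of 7.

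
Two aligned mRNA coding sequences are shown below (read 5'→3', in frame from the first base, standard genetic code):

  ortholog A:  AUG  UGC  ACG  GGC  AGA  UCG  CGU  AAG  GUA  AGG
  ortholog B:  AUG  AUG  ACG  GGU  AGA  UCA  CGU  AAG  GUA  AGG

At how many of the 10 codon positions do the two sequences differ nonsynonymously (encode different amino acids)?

Codon 1: AUG Met / AUG Met — identical.
Codon 2: UGC Cys / AUG Met — nonsynonymous.
Codon 3: ACG Thr / ACG Thr — identical.
Codon 4: GGC Gly / GGU Gly — synonymous.
Codon 5: AGA Arg / AGA Arg — identical.
Codon 6: UCG Ser / UCA Ser — synonymous.
Codon 7: CGU Arg / CGU Arg — identical.
Codon 8: AAG Lys / AAG Lys — identical.
Codon 9: GUA Val / GUA Val — identical.
Codon 10: AGG Arg / AGG Arg — identical.
Nonsynonymous differences: 1.

1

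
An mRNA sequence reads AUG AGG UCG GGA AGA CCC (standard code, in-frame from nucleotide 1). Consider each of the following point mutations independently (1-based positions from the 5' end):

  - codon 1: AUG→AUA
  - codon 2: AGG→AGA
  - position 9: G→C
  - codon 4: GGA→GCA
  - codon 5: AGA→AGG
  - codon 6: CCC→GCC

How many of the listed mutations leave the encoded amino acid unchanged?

Codon 1: AUG (Met) → AUA (Ile) — missense.
Codon 2: AGG (Arg) → AGA (Arg) — synonymous.
Codon 3: UCG (Ser) → UCC (Ser) — synonymous.
Codon 4: GGA (Gly) → GCA (Ala) — missense.
Codon 5: AGA (Arg) → AGG (Arg) — synonymous.
Codon 6: CCC (Pro) → GCC (Ala) — missense.
Synonymous: 3 of 6.

3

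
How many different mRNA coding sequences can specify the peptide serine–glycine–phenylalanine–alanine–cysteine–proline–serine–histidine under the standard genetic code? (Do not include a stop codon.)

18432

Ser: 6 codons.
Gly: 4 codons.
Phe: 2 codons.
Ala: 4 codons.
Cys: 2 codons.
Pro: 4 codons.
Ser: 6 codons.
His: 2 codons.
6 × 4 × 2 × 4 × 2 × 4 × 6 × 2 = 18432.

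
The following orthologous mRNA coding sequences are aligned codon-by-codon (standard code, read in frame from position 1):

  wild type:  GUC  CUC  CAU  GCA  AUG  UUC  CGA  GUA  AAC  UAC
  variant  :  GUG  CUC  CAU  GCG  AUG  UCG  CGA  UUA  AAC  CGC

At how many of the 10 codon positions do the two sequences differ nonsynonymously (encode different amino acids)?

3

Codon 1: GUC Val / GUG Val — synonymous.
Codon 2: CUC Leu / CUC Leu — identical.
Codon 3: CAU His / CAU His — identical.
Codon 4: GCA Ala / GCG Ala — synonymous.
Codon 5: AUG Met / AUG Met — identical.
Codon 6: UUC Phe / UCG Ser — nonsynonymous.
Codon 7: CGA Arg / CGA Arg — identical.
Codon 8: GUA Val / UUA Leu — nonsynonymous.
Codon 9: AAC Asn / AAC Asn — identical.
Codon 10: UAC Tyr / CGC Arg — nonsynonymous.
Nonsynonymous differences: 3.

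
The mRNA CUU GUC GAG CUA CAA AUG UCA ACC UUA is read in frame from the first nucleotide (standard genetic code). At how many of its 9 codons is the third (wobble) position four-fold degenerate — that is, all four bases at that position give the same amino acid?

5

Codon 1 CUU (Leu): third position 4-fold.
Codon 2 GUC (Val): third position 4-fold.
Codon 3 GAG (Glu): third position 2-fold.
Codon 4 CUA (Leu): third position 4-fold.
Codon 5 CAA (Gln): third position 2-fold.
Codon 6 AUG (Met): third position 1-fold.
Codon 7 UCA (Ser): third position 4-fold.
Codon 8 ACC (Thr): third position 4-fold.
Codon 9 UUA (Leu): third position 2-fold.
Four-fold degenerate third positions: 5.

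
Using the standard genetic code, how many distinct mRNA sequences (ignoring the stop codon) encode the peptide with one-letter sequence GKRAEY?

Gly: 4 codons.
Lys: 2 codons.
Arg: 6 codons.
Ala: 4 codons.
Glu: 2 codons.
Tyr: 2 codons.
4 × 2 × 6 × 4 × 2 × 2 = 768.

768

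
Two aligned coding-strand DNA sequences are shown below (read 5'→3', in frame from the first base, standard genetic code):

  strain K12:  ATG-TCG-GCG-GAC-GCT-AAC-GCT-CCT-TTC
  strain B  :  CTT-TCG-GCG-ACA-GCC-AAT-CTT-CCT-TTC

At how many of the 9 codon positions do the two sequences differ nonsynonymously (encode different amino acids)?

Codon 1: ATG Met / CTT Leu — nonsynonymous.
Codon 2: TCG Ser / TCG Ser — identical.
Codon 3: GCG Ala / GCG Ala — identical.
Codon 4: GAC Asp / ACA Thr — nonsynonymous.
Codon 5: GCT Ala / GCC Ala — synonymous.
Codon 6: AAC Asn / AAT Asn — synonymous.
Codon 7: GCT Ala / CTT Leu — nonsynonymous.
Codon 8: CCT Pro / CCT Pro — identical.
Codon 9: TTC Phe / TTC Phe — identical.
Nonsynonymous differences: 3.

3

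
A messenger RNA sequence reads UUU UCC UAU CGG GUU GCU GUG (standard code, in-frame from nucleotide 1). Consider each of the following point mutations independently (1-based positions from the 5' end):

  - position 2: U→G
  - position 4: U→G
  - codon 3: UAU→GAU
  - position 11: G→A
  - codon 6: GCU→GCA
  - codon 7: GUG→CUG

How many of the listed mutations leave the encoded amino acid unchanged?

1

Codon 1: UUU (Phe) → UGU (Cys) — missense.
Codon 2: UCC (Ser) → GCC (Ala) — missense.
Codon 3: UAU (Tyr) → GAU (Asp) — missense.
Codon 4: CGG (Arg) → CAG (Gln) — missense.
Codon 6: GCU (Ala) → GCA (Ala) — synonymous.
Codon 7: GUG (Val) → CUG (Leu) — missense.
Synonymous: 1 of 6.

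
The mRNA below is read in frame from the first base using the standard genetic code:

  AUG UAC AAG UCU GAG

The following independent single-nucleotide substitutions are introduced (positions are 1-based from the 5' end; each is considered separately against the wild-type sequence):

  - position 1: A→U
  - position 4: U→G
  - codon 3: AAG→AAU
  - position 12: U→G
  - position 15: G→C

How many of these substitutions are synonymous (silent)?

1

Codon 1: AUG (Met) → UUG (Leu) — missense.
Codon 2: UAC (Tyr) → GAC (Asp) — missense.
Codon 3: AAG (Lys) → AAU (Asn) — missense.
Codon 4: UCU (Ser) → UCG (Ser) — synonymous.
Codon 5: GAG (Glu) → GAC (Asp) — missense.
Synonymous: 1 of 5.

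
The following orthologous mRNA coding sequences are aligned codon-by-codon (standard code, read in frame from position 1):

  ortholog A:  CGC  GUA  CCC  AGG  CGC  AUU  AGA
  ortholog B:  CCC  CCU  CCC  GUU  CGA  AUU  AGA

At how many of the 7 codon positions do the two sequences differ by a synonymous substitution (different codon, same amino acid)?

1

Codon 1: CGC Arg / CCC Pro — nonsynonymous.
Codon 2: GUA Val / CCU Pro — nonsynonymous.
Codon 3: CCC Pro / CCC Pro — identical.
Codon 4: AGG Arg / GUU Val — nonsynonymous.
Codon 5: CGC Arg / CGA Arg — synonymous.
Codon 6: AUU Ile / AUU Ile — identical.
Codon 7: AGA Arg / AGA Arg — identical.
Synonymous differences: 1.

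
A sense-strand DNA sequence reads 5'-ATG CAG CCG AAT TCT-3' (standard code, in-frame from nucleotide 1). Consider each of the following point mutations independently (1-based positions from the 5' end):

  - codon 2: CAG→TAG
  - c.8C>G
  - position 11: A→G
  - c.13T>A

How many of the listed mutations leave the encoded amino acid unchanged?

0

Codon 2: CAG (Gln) → TAG (Stop) — nonsense.
Codon 3: CCG (Pro) → CGG (Arg) — missense.
Codon 4: AAT (Asn) → AGT (Ser) — missense.
Codon 5: TCT (Ser) → ACT (Thr) — missense.
Synonymous: 0 of 4.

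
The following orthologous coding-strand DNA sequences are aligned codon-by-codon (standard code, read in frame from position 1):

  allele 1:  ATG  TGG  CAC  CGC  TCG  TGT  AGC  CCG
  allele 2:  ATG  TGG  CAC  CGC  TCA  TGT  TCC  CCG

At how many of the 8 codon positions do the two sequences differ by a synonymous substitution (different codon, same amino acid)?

2

Codon 1: ATG Met / ATG Met — identical.
Codon 2: TGG Trp / TGG Trp — identical.
Codon 3: CAC His / CAC His — identical.
Codon 4: CGC Arg / CGC Arg — identical.
Codon 5: TCG Ser / TCA Ser — synonymous.
Codon 6: TGT Cys / TGT Cys — identical.
Codon 7: AGC Ser / TCC Ser — synonymous.
Codon 8: CCG Pro / CCG Pro — identical.
Synonymous differences: 2.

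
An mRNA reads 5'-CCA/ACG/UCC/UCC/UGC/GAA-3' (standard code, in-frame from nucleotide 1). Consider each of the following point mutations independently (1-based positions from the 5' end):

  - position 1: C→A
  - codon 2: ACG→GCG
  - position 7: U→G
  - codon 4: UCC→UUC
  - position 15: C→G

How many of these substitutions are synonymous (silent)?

Codon 1: CCA (Pro) → ACA (Thr) — missense.
Codon 2: ACG (Thr) → GCG (Ala) — missense.
Codon 3: UCC (Ser) → GCC (Ala) — missense.
Codon 4: UCC (Ser) → UUC (Phe) — missense.
Codon 5: UGC (Cys) → UGG (Trp) — missense.
Synonymous: 0 of 5.

0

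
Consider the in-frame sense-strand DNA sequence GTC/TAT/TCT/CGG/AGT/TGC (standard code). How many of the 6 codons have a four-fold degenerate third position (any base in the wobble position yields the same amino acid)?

Codon 1 GTC (Val): third position 4-fold.
Codon 2 TAT (Tyr): third position 2-fold.
Codon 3 TCT (Ser): third position 4-fold.
Codon 4 CGG (Arg): third position 4-fold.
Codon 5 AGT (Ser): third position 2-fold.
Codon 6 TGC (Cys): third position 2-fold.
Four-fold degenerate third positions: 3.

3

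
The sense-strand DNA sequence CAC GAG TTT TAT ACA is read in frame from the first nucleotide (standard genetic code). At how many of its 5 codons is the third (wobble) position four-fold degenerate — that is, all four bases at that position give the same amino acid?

1

Codon 1 CAC (His): third position 2-fold.
Codon 2 GAG (Glu): third position 2-fold.
Codon 3 TTT (Phe): third position 2-fold.
Codon 4 TAT (Tyr): third position 2-fold.
Codon 5 ACA (Thr): third position 4-fold.
Four-fold degenerate third positions: 1.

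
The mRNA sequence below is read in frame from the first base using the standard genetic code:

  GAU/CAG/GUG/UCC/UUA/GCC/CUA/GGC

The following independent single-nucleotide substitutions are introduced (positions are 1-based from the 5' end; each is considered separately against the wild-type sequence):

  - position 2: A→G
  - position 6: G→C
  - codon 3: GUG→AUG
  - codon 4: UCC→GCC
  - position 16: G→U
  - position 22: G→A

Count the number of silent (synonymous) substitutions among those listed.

Codon 1: GAU (Asp) → GGU (Gly) — missense.
Codon 2: CAG (Gln) → CAC (His) — missense.
Codon 3: GUG (Val) → AUG (Met) — missense.
Codon 4: UCC (Ser) → GCC (Ala) — missense.
Codon 6: GCC (Ala) → UCC (Ser) — missense.
Codon 8: GGC (Gly) → AGC (Ser) — missense.
Synonymous: 0 of 6.

0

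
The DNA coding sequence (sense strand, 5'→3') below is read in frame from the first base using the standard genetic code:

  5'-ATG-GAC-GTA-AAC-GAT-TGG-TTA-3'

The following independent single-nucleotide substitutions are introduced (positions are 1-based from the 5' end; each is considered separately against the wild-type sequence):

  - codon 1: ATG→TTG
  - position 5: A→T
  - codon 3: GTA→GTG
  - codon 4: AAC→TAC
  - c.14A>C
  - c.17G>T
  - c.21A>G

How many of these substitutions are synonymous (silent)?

Codon 1: ATG (Met) → TTG (Leu) — missense.
Codon 2: GAC (Asp) → GTC (Val) — missense.
Codon 3: GTA (Val) → GTG (Val) — synonymous.
Codon 4: AAC (Asn) → TAC (Tyr) — missense.
Codon 5: GAT (Asp) → GCT (Ala) — missense.
Codon 6: TGG (Trp) → TTG (Leu) — missense.
Codon 7: TTA (Leu) → TTG (Leu) — synonymous.
Synonymous: 2 of 7.

2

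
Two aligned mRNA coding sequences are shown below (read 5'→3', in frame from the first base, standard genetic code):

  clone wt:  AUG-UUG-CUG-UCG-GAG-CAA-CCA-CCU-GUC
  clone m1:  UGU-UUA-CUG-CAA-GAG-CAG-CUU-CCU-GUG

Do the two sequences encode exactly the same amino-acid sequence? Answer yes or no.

no

Codon 1: AUG Met / UGU Cys — nonsynonymous.
Codon 2: UUG Leu / UUA Leu — synonymous.
Codon 3: CUG Leu / CUG Leu — identical.
Codon 4: UCG Ser / CAA Gln — nonsynonymous.
Codon 5: GAG Glu / GAG Glu — identical.
Codon 6: CAA Gln / CAG Gln — synonymous.
Codon 7: CCA Pro / CUU Leu — nonsynonymous.
Codon 8: CCU Pro / CCU Pro — identical.
Codon 9: GUC Val / GUG Val — synonymous.
Nonsynonymous differences: 3 → different protein.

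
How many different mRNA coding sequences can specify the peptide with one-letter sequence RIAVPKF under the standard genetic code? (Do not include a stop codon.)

4608

Arg: 6 codons.
Ile: 3 codons.
Ala: 4 codons.
Val: 4 codons.
Pro: 4 codons.
Lys: 2 codons.
Phe: 2 codons.
6 × 3 × 4 × 4 × 4 × 2 × 2 = 4608.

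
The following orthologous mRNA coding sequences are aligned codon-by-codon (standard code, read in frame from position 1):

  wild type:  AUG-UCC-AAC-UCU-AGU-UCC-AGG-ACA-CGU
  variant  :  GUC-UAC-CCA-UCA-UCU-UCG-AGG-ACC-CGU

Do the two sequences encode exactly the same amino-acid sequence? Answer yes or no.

Codon 1: AUG Met / GUC Val — nonsynonymous.
Codon 2: UCC Ser / UAC Tyr — nonsynonymous.
Codon 3: AAC Asn / CCA Pro — nonsynonymous.
Codon 4: UCU Ser / UCA Ser — synonymous.
Codon 5: AGU Ser / UCU Ser — synonymous.
Codon 6: UCC Ser / UCG Ser — synonymous.
Codon 7: AGG Arg / AGG Arg — identical.
Codon 8: ACA Thr / ACC Thr — synonymous.
Codon 9: CGU Arg / CGU Arg — identical.
Nonsynonymous differences: 3 → different protein.

no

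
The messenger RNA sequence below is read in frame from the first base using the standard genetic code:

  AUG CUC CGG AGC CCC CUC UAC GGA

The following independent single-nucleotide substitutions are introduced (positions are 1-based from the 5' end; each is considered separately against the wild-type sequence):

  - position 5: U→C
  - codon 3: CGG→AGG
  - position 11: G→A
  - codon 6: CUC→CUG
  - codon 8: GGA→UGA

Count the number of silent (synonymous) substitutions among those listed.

2

Codon 2: CUC (Leu) → CCC (Pro) — missense.
Codon 3: CGG (Arg) → AGG (Arg) — synonymous.
Codon 4: AGC (Ser) → AAC (Asn) — missense.
Codon 6: CUC (Leu) → CUG (Leu) — synonymous.
Codon 8: GGA (Gly) → UGA (Stop) — nonsense.
Synonymous: 2 of 5.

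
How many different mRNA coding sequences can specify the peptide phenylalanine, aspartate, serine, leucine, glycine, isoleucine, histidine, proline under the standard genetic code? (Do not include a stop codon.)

13824

Phe: 2 codons.
Asp: 2 codons.
Ser: 6 codons.
Leu: 6 codons.
Gly: 4 codons.
Ile: 3 codons.
His: 2 codons.
Pro: 4 codons.
2 × 2 × 6 × 6 × 4 × 3 × 2 × 4 = 13824.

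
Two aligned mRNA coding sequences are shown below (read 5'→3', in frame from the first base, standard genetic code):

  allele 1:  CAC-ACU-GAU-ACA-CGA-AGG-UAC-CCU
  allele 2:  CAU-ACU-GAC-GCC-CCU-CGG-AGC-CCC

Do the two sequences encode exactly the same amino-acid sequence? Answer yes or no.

no

Codon 1: CAC His / CAU His — synonymous.
Codon 2: ACU Thr / ACU Thr — identical.
Codon 3: GAU Asp / GAC Asp — synonymous.
Codon 4: ACA Thr / GCC Ala — nonsynonymous.
Codon 5: CGA Arg / CCU Pro — nonsynonymous.
Codon 6: AGG Arg / CGG Arg — synonymous.
Codon 7: UAC Tyr / AGC Ser — nonsynonymous.
Codon 8: CCU Pro / CCC Pro — synonymous.
Nonsynonymous differences: 3 → different protein.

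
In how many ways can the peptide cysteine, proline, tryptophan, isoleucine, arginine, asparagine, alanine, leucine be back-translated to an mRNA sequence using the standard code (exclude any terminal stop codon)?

6912

Cys: 2 codons.
Pro: 4 codons.
Trp: 1 codon.
Ile: 3 codons.
Arg: 6 codons.
Asn: 2 codons.
Ala: 4 codons.
Leu: 6 codons.
2 × 4 × 1 × 3 × 6 × 2 × 4 × 6 = 6912.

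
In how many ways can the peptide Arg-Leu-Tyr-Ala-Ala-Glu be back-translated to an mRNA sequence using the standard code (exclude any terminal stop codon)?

2304

Arg: 6 codons.
Leu: 6 codons.
Tyr: 2 codons.
Ala: 4 codons.
Ala: 4 codons.
Glu: 2 codons.
6 × 6 × 2 × 4 × 4 × 2 = 2304.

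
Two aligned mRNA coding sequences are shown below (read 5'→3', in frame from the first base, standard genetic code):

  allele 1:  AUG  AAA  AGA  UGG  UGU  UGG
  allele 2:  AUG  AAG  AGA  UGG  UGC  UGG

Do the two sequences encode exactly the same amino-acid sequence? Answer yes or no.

yes

Codon 1: AUG Met / AUG Met — identical.
Codon 2: AAA Lys / AAG Lys — synonymous.
Codon 3: AGA Arg / AGA Arg — identical.
Codon 4: UGG Trp / UGG Trp — identical.
Codon 5: UGU Cys / UGC Cys — synonymous.
Codon 6: UGG Trp / UGG Trp — identical.
Nonsynonymous differences: 0 → same protein.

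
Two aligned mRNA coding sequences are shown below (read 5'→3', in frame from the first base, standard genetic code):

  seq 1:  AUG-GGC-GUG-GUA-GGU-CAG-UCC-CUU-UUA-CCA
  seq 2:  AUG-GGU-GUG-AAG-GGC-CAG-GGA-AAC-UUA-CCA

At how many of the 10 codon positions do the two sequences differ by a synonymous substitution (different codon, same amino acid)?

Codon 1: AUG Met / AUG Met — identical.
Codon 2: GGC Gly / GGU Gly — synonymous.
Codon 3: GUG Val / GUG Val — identical.
Codon 4: GUA Val / AAG Lys — nonsynonymous.
Codon 5: GGU Gly / GGC Gly — synonymous.
Codon 6: CAG Gln / CAG Gln — identical.
Codon 7: UCC Ser / GGA Gly — nonsynonymous.
Codon 8: CUU Leu / AAC Asn — nonsynonymous.
Codon 9: UUA Leu / UUA Leu — identical.
Codon 10: CCA Pro / CCA Pro — identical.
Synonymous differences: 2.

2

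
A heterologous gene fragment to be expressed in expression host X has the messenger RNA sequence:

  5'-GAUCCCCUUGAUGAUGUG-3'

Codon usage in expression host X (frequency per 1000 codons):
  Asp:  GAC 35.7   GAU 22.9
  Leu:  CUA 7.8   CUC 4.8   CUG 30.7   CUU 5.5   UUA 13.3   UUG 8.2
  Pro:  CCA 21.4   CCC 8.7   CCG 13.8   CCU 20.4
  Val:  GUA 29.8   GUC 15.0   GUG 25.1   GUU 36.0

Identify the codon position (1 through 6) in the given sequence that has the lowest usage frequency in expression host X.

3

Codon 1 GAU (Asp): 22.9 per 1000.
Codon 2 CCC (Pro): 8.7 per 1000.
Codon 3 CUU (Leu): 5.5 per 1000.
Codon 4 GAU (Asp): 22.9 per 1000.
Codon 5 GAU (Asp): 22.9 per 1000.
Codon 6 GUG (Val): 25.1 per 1000.
Lowest frequency is 5.5 at codon 3.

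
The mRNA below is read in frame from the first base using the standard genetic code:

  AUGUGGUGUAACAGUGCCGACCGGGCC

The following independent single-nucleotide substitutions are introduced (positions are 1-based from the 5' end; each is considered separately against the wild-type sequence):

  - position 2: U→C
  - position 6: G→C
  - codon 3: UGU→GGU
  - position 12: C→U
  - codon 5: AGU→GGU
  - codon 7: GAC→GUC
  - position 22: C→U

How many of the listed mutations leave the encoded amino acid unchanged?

1

Codon 1: AUG (Met) → ACG (Thr) — missense.
Codon 2: UGG (Trp) → UGC (Cys) — missense.
Codon 3: UGU (Cys) → GGU (Gly) — missense.
Codon 4: AAC (Asn) → AAU (Asn) — synonymous.
Codon 5: AGU (Ser) → GGU (Gly) — missense.
Codon 7: GAC (Asp) → GUC (Val) — missense.
Codon 8: CGG (Arg) → UGG (Trp) — missense.
Synonymous: 1 of 7.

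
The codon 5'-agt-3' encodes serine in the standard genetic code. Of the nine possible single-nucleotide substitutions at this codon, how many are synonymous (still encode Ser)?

1

Position 1: none → 0 synonymous.
Position 2: none → 0 synonymous.
Position 3: AGC → 1 synonymous.
Total: 0 + 0 + 1 = 1.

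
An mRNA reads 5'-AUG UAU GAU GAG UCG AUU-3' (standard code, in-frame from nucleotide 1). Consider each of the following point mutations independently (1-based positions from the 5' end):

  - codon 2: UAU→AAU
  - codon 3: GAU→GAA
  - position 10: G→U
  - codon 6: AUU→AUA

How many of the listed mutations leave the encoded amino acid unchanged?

1

Codon 2: UAU (Tyr) → AAU (Asn) — missense.
Codon 3: GAU (Asp) → GAA (Glu) — missense.
Codon 4: GAG (Glu) → UAG (Stop) — nonsense.
Codon 6: AUU (Ile) → AUA (Ile) — synonymous.
Synonymous: 1 of 4.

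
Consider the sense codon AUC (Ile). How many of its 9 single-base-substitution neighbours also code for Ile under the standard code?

2

Position 1: none → 0 synonymous.
Position 2: none → 0 synonymous.
Position 3: AUU, AUA → 2 synonymous.
Total: 0 + 0 + 2 = 2.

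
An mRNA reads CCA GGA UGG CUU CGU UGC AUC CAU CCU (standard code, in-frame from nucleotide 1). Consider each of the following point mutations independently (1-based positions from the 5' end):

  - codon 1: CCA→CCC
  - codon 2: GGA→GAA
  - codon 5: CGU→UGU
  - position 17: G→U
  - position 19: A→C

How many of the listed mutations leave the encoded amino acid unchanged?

1

Codon 1: CCA (Pro) → CCC (Pro) — synonymous.
Codon 2: GGA (Gly) → GAA (Glu) — missense.
Codon 5: CGU (Arg) → UGU (Cys) — missense.
Codon 6: UGC (Cys) → UUC (Phe) — missense.
Codon 7: AUC (Ile) → CUC (Leu) — missense.
Synonymous: 1 of 5.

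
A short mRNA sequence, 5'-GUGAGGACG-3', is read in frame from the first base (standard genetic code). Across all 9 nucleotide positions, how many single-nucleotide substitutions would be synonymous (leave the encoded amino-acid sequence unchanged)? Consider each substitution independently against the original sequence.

Codon 1 (GUG, Val): 3 synonymous substitutions.
Codon 2 (AGG, Arg): 2 synonymous substitutions.
Codon 3 (ACG, Thr): 3 synonymous substitutions.
Total: 3 + 2 + 3 = 8.

8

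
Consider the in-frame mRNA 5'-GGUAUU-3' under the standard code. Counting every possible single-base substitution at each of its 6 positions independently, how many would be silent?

5

Codon 1 (GGU, Gly): 3 synonymous substitutions.
Codon 2 (AUU, Ile): 2 synonymous substitutions.
Total: 3 + 2 = 5.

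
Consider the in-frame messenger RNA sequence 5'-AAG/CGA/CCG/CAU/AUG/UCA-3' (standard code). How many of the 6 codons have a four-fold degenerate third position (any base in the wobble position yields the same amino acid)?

3

Codon 1 AAG (Lys): third position 2-fold.
Codon 2 CGA (Arg): third position 4-fold.
Codon 3 CCG (Pro): third position 4-fold.
Codon 4 CAU (His): third position 2-fold.
Codon 5 AUG (Met): third position 1-fold.
Codon 6 UCA (Ser): third position 4-fold.
Four-fold degenerate third positions: 3.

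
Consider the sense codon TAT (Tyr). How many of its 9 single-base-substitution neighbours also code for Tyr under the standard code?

1

Position 1: none → 0 synonymous.
Position 2: none → 0 synonymous.
Position 3: TAC → 1 synonymous.
Total: 0 + 0 + 1 = 1.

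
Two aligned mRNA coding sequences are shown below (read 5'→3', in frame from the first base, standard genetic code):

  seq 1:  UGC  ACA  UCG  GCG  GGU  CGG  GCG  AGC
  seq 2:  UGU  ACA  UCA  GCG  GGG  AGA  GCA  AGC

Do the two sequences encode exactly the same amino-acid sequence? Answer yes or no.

Codon 1: UGC Cys / UGU Cys — synonymous.
Codon 2: ACA Thr / ACA Thr — identical.
Codon 3: UCG Ser / UCA Ser — synonymous.
Codon 4: GCG Ala / GCG Ala — identical.
Codon 5: GGU Gly / GGG Gly — synonymous.
Codon 6: CGG Arg / AGA Arg — synonymous.
Codon 7: GCG Ala / GCA Ala — synonymous.
Codon 8: AGC Ser / AGC Ser — identical.
Nonsynonymous differences: 0 → same protein.

yes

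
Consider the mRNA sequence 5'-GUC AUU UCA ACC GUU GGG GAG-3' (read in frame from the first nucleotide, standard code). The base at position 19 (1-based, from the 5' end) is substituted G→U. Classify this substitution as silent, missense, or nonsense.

Position 19 falls in codon 7: GAG → Glu.
After the substitution the codon is UAG → Stop.
The new codon is a stop codon, so this is a nonsense mutation.

nonsense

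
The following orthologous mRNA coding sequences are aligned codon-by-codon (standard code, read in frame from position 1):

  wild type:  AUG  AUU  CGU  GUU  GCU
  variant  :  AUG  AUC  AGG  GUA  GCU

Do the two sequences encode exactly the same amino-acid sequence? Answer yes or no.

yes

Codon 1: AUG Met / AUG Met — identical.
Codon 2: AUU Ile / AUC Ile — synonymous.
Codon 3: CGU Arg / AGG Arg — synonymous.
Codon 4: GUU Val / GUA Val — synonymous.
Codon 5: GCU Ala / GCU Ala — identical.
Nonsynonymous differences: 0 → same protein.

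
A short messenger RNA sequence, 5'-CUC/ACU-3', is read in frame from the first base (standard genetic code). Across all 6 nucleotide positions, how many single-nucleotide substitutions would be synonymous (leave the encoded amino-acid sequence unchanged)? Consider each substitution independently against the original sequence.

6

Codon 1 (CUC, Leu): 3 synonymous substitutions.
Codon 2 (ACU, Thr): 3 synonymous substitutions.
Total: 3 + 3 = 6.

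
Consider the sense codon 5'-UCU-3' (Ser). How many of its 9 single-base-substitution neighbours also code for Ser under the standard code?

Position 1: none → 0 synonymous.
Position 2: none → 0 synonymous.
Position 3: UCC, UCA, UCG → 3 synonymous.
Total: 0 + 0 + 3 = 3.

3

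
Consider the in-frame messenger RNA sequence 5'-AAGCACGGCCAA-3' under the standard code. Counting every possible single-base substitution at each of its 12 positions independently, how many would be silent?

6

Codon 1 (AAG, Lys): 1 synonymous substitution.
Codon 2 (CAC, His): 1 synonymous substitution.
Codon 3 (GGC, Gly): 3 synonymous substitutions.
Codon 4 (CAA, Gln): 1 synonymous substitution.
Total: 1 + 1 + 3 + 1 = 6.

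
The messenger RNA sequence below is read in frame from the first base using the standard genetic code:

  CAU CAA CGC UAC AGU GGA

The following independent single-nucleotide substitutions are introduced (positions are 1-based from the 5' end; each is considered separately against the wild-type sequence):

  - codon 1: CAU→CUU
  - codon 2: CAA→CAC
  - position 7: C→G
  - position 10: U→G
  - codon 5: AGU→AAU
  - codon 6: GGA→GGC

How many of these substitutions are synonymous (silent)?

1

Codon 1: CAU (His) → CUU (Leu) — missense.
Codon 2: CAA (Gln) → CAC (His) — missense.
Codon 3: CGC (Arg) → GGC (Gly) — missense.
Codon 4: UAC (Tyr) → GAC (Asp) — missense.
Codon 5: AGU (Ser) → AAU (Asn) — missense.
Codon 6: GGA (Gly) → GGC (Gly) — synonymous.
Synonymous: 1 of 6.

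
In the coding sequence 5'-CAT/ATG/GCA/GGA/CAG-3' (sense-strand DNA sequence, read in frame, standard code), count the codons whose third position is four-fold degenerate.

2

Codon 1 CAT (His): third position 2-fold.
Codon 2 ATG (Met): third position 1-fold.
Codon 3 GCA (Ala): third position 4-fold.
Codon 4 GGA (Gly): third position 4-fold.
Codon 5 CAG (Gln): third position 2-fold.
Four-fold degenerate third positions: 2.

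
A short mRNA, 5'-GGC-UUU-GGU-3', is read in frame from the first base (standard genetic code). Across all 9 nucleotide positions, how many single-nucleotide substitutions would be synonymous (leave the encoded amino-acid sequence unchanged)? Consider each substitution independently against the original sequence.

Codon 1 (GGC, Gly): 3 synonymous substitutions.
Codon 2 (UUU, Phe): 1 synonymous substitution.
Codon 3 (GGU, Gly): 3 synonymous substitutions.
Total: 3 + 1 + 3 = 7.

7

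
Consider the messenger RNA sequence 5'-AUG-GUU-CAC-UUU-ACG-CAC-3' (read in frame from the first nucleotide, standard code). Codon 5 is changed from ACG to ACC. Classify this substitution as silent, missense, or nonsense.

Position 15 falls in codon 5: ACG → Thr.
After the substitution the codon is ACC → Thr.
Both encode Thr, so the change is synonymous.

silent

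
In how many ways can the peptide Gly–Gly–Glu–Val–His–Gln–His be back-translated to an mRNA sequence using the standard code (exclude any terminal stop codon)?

1024

Gly: 4 codons.
Gly: 4 codons.
Glu: 2 codons.
Val: 4 codons.
His: 2 codons.
Gln: 2 codons.
His: 2 codons.
4 × 4 × 2 × 4 × 2 × 2 × 2 = 1024.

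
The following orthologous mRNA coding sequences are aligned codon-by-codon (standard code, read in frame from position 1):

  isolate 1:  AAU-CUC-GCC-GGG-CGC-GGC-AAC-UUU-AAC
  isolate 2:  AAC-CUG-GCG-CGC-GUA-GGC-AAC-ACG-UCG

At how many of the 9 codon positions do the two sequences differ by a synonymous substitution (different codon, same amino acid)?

Codon 1: AAU Asn / AAC Asn — synonymous.
Codon 2: CUC Leu / CUG Leu — synonymous.
Codon 3: GCC Ala / GCG Ala — synonymous.
Codon 4: GGG Gly / CGC Arg — nonsynonymous.
Codon 5: CGC Arg / GUA Val — nonsynonymous.
Codon 6: GGC Gly / GGC Gly — identical.
Codon 7: AAC Asn / AAC Asn — identical.
Codon 8: UUU Phe / ACG Thr — nonsynonymous.
Codon 9: AAC Asn / UCG Ser — nonsynonymous.
Synonymous differences: 3.

3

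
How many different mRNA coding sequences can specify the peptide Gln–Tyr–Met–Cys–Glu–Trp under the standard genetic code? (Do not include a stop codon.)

16

Gln: 2 codons.
Tyr: 2 codons.
Met: 1 codon.
Cys: 2 codons.
Glu: 2 codons.
Trp: 1 codon.
2 × 2 × 1 × 2 × 2 × 1 = 16.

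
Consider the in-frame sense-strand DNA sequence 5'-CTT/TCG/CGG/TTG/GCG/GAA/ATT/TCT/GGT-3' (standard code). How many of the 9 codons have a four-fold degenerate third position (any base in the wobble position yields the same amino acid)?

Codon 1 CTT (Leu): third position 4-fold.
Codon 2 TCG (Ser): third position 4-fold.
Codon 3 CGG (Arg): third position 4-fold.
Codon 4 TTG (Leu): third position 2-fold.
Codon 5 GCG (Ala): third position 4-fold.
Codon 6 GAA (Glu): third position 2-fold.
Codon 7 ATT (Ile): third position 3-fold.
Codon 8 TCT (Ser): third position 4-fold.
Codon 9 GGT (Gly): third position 4-fold.
Four-fold degenerate third positions: 6.

6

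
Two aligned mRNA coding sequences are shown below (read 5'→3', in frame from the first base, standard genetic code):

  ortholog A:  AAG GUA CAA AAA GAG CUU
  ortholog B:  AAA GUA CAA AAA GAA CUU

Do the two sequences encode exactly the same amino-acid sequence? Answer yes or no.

yes

Codon 1: AAG Lys / AAA Lys — synonymous.
Codon 2: GUA Val / GUA Val — identical.
Codon 3: CAA Gln / CAA Gln — identical.
Codon 4: AAA Lys / AAA Lys — identical.
Codon 5: GAG Glu / GAA Glu — synonymous.
Codon 6: CUU Leu / CUU Leu — identical.
Nonsynonymous differences: 0 → same protein.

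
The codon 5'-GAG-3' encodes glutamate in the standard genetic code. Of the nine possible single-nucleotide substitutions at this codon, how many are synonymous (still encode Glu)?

1

Position 1: none → 0 synonymous.
Position 2: none → 0 synonymous.
Position 3: GAA → 1 synonymous.
Total: 0 + 0 + 1 = 1.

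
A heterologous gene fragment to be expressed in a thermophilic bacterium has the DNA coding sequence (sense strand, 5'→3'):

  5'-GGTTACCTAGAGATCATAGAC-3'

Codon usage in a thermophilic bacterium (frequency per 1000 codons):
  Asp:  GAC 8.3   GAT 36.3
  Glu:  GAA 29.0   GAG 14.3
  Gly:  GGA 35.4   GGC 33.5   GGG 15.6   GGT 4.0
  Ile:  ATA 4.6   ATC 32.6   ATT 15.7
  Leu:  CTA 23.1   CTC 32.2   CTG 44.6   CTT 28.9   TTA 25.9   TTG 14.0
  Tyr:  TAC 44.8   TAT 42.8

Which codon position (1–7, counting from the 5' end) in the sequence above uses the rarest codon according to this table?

1

Codon 1 GGT (Gly): 4.0 per 1000.
Codon 2 TAC (Tyr): 44.8 per 1000.
Codon 3 CTA (Leu): 23.1 per 1000.
Codon 4 GAG (Glu): 14.3 per 1000.
Codon 5 ATC (Ile): 32.6 per 1000.
Codon 6 ATA (Ile): 4.6 per 1000.
Codon 7 GAC (Asp): 8.3 per 1000.
Lowest frequency is 4.0 at codon 1.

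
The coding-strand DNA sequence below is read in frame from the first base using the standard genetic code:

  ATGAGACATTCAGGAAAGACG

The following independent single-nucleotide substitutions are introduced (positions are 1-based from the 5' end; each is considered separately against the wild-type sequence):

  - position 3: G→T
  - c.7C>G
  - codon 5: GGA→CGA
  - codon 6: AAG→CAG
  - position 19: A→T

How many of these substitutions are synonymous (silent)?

0

Codon 1: ATG (Met) → ATT (Ile) — missense.
Codon 3: CAT (His) → GAT (Asp) — missense.
Codon 5: GGA (Gly) → CGA (Arg) — missense.
Codon 6: AAG (Lys) → CAG (Gln) — missense.
Codon 7: ACG (Thr) → TCG (Ser) — missense.
Synonymous: 0 of 5.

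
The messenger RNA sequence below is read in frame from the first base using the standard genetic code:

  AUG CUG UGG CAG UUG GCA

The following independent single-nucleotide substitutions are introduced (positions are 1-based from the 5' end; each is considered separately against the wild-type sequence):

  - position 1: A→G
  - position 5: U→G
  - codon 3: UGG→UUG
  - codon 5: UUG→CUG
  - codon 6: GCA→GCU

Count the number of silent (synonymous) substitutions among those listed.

2

Codon 1: AUG (Met) → GUG (Val) — missense.
Codon 2: CUG (Leu) → CGG (Arg) — missense.
Codon 3: UGG (Trp) → UUG (Leu) — missense.
Codon 5: UUG (Leu) → CUG (Leu) — synonymous.
Codon 6: GCA (Ala) → GCU (Ala) — synonymous.
Synonymous: 2 of 5.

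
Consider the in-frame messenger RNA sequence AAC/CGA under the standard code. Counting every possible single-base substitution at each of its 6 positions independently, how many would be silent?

Codon 1 (AAC, Asn): 1 synonymous substitution.
Codon 2 (CGA, Arg): 4 synonymous substitutions.
Total: 1 + 4 = 5.

5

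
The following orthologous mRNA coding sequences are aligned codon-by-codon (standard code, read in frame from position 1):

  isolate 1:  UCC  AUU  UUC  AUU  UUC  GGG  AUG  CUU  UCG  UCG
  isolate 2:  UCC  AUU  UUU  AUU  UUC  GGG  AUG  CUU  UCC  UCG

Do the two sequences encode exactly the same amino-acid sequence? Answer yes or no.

Codon 1: UCC Ser / UCC Ser — identical.
Codon 2: AUU Ile / AUU Ile — identical.
Codon 3: UUC Phe / UUU Phe — synonymous.
Codon 4: AUU Ile / AUU Ile — identical.
Codon 5: UUC Phe / UUC Phe — identical.
Codon 6: GGG Gly / GGG Gly — identical.
Codon 7: AUG Met / AUG Met — identical.
Codon 8: CUU Leu / CUU Leu — identical.
Codon 9: UCG Ser / UCC Ser — synonymous.
Codon 10: UCG Ser / UCG Ser — identical.
Nonsynonymous differences: 0 → same protein.

yes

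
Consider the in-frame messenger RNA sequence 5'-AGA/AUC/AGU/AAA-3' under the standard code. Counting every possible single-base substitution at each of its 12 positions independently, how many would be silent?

6

Codon 1 (AGA, Arg): 2 synonymous substitutions.
Codon 2 (AUC, Ile): 2 synonymous substitutions.
Codon 3 (AGU, Ser): 1 synonymous substitution.
Codon 4 (AAA, Lys): 1 synonymous substitution.
Total: 2 + 2 + 1 + 1 = 6.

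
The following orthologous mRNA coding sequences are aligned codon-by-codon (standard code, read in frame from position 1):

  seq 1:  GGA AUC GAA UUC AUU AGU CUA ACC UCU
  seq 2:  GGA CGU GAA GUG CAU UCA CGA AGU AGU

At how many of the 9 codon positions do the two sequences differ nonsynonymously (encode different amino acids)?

5

Codon 1: GGA Gly / GGA Gly — identical.
Codon 2: AUC Ile / CGU Arg — nonsynonymous.
Codon 3: GAA Glu / GAA Glu — identical.
Codon 4: UUC Phe / GUG Val — nonsynonymous.
Codon 5: AUU Ile / CAU His — nonsynonymous.
Codon 6: AGU Ser / UCA Ser — synonymous.
Codon 7: CUA Leu / CGA Arg — nonsynonymous.
Codon 8: ACC Thr / AGU Ser — nonsynonymous.
Codon 9: UCU Ser / AGU Ser — synonymous.
Nonsynonymous differences: 5.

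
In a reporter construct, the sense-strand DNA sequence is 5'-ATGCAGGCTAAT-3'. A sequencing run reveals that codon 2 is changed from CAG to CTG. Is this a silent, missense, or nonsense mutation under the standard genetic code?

Position 5 falls in codon 2: CAG → Gln.
After the substitution the codon is CTG → Leu.
Gln ≠ Leu, so this is a missense mutation.

missense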